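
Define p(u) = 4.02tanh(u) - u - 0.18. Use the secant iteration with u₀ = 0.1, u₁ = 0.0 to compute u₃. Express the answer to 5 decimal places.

0.05970

p(0.1) = 0.1206653, p(0.0) = -0.1800000
u₂ = 0.0000000 − (-0.1800000)·(0.0000000 − 0.1000000) / (-0.1800000 − 0.1206653) = 0.0000000 − (0.0180000)/(-0.3006653) = 0.0598672
p(0.0598672) = 0.0005119
u₃ = 0.0598672 − 0.0005119·(0.0598672 − 0.0000000) / (0.0005119 − (-0.1800000)) = 0.0598672 − (0.0000306)/(0.1805119) = 0.0596974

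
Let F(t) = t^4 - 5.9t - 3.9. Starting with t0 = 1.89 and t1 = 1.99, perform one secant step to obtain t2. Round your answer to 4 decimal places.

F(1.89) = -2.291102, F(1.99) = 0.041392
t2 = 1.990000 − 0.041392·(1.990000 − 1.890000) / (0.041392 − (-2.291102)) = 1.990000 − (0.004139)/(2.332494) = 1.988225

1.9882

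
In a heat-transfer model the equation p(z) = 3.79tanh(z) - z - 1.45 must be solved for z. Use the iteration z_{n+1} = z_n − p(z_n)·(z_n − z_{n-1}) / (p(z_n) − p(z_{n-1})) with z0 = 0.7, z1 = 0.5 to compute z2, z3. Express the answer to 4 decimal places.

0.6171, 0.6094

p(0.7) = 0.140554, p(0.5) = -0.198576
z2 = 0.500000 − (-0.198576)·(0.500000 − 0.700000) / (-0.198576 − 0.140554) = 0.500000 − (0.039715)/(-0.339130) = 0.617109
p(0.617109) = 0.014025
z3 = 0.617109 − 0.014025·(0.617109 − 0.500000) / (0.014025 − (-0.198576)) = 0.617109 − (0.001643)/(0.212601) = 0.609383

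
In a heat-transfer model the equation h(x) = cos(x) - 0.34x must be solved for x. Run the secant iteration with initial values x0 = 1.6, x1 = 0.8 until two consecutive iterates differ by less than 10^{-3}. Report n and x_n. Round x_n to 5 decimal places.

h(1.6) = -0.5731995, h(0.8) = 0.4247067
x2 = 0.8000000 − 0.4247067·(-0.8000000)/(0.9979062) = 1.1404783;  |Δ| = 0.3404783
h(1.1404783) = 0.0293973
x3 = 1.1404783 − 0.0293973·(0.3404783)/(-0.3953094) = 1.1657980;  |Δ| = 0.0253198
h(1.1657980) = -0.0023541
x4 = 1.1657980 − (-0.0023541)·(0.0253198)/(-0.0317514) = 1.1639208;  |Δ| = 0.0018773
h(1.1639208) = 0.0000089
x5 = 1.1639208 − 0.0000089·(-0.0018773)/(0.0023630) = 1.1639278;  |Δ| = 0.0000070
|x5 − x4| = 0.0000070 < 10^{-3}

n = 5, x_n = 1.16393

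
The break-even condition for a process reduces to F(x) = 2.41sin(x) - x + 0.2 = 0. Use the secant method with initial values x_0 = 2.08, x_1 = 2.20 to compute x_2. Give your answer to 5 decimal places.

2.17758

F(2.08) = 0.2242505, F(2.20) = -0.0515237
x_2 = 2.2000000 − (-0.0515237)·(2.2000000 − 2.0800000) / (-0.0515237 − 0.2242505) = 2.2000000 − (-0.0061828)/(-0.2757741) = 2.1775801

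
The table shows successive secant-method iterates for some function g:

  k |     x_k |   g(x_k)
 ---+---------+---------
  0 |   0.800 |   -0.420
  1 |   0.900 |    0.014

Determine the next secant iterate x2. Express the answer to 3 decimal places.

0.897

x2 = 0.900 − 0.014·(0.900 − 0.800) / (0.014 − (-0.420))
   = 0.900 − (0.00140)/(0.43400) = 0.89677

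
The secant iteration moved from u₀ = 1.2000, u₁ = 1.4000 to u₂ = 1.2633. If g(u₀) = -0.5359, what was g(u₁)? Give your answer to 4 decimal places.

The secant line through (1.2000, -0.5359) and (1.4000, g(u₁)) crosses zero at u₂ = 1.2633.
So (1.2000, -0.5359), (1.4000, g(u₁)), (1.2633, 0) are collinear:
g(u₁) = -0.5359 · (1.4000 − 1.2633) / (1.2000 − 1.2633) = -0.5359 · (0.136700)/(-0.063300) = 1.157307

1.1573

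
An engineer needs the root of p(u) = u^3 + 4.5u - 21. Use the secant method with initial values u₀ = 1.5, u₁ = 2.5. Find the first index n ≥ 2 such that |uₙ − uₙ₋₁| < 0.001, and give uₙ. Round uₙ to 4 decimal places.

n = 5, uₙ = 2.2236

p(1.5) = -10.875000, p(2.5) = 5.875000
u₂ = 2.500000 − 5.875000·(1.000000)/(16.750000) = 2.149254;  |Δ| = 0.350746
p(2.149254) = -1.400328
u₃ = 2.149254 − (-1.400328)·(-0.350746)/(-7.275328) = 2.216764;  |Δ| = 0.067510
p(2.216764) = -0.131288
u₄ = 2.216764 − (-0.131288)·(0.067510)/(1.269041) = 2.223748;  |Δ| = 0.006984
p(2.223748) = 0.003429
u₅ = 2.223748 − 0.003429·(0.006984)/(0.134716) = 2.223571;  |Δ| = 0.000178
|u₅ − u₄| = 0.000178 < 0.001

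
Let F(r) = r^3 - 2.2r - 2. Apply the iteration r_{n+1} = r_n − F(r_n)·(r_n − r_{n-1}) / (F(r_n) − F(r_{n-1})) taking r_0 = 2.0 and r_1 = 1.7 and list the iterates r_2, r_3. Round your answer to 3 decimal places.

F(2.0) = 1.60000, F(1.7) = -0.82700
r_2 = 1.70000 − (-0.82700)·(1.70000 − 2.00000) / (-0.82700 − 1.60000) = 1.70000 − (0.24810)/(-2.42700) = 1.80222
F(1.80222) = -0.11124
r_3 = 1.80222 − (-0.11124)·(1.80222 − 1.70000) / (-0.11124 − (-0.82700)) = 1.80222 − (-0.01137)/(0.71576) = 1.81811

1.802, 1.818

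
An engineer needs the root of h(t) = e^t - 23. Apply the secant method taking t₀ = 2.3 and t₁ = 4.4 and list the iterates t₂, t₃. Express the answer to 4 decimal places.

2.6827, 2.8979

h(2.3) = -13.025818, h(4.4) = 58.450869
t₂ = 4.400000 − 58.450869·(4.400000 − 2.300000) / (58.450869 − (-13.025818)) = 4.400000 − (122.746824)/(71.476686) = 2.682701
h(2.682701) = -8.375456
t₃ = 2.682701 − (-8.375456)·(2.682701 − 4.400000) / (-8.375456 − 58.450869) = 2.682701 − (14.383159)/(-66.826324) = 2.897933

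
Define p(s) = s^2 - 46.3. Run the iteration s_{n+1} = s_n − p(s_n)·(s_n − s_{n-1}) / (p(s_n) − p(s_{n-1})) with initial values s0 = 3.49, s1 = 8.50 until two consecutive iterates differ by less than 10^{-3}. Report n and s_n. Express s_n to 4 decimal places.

p(3.49) = -34.119900, p(8.50) = 25.950000
s2 = 8.500000 − 25.950000·(5.010000)/(60.069900) = 6.335696;  |Δ| = 2.164304
p(6.335696) = -6.158951
s3 = 6.335696 − (-6.158951)·(-2.164304)/(-32.108951) = 6.750840;  |Δ| = 0.415144
p(6.750840) = -0.726153
s4 = 6.750840 − (-0.726153)·(0.415144)/(5.432798) = 6.806329;  |Δ| = 0.055489
p(6.806329) = 0.026115
s5 = 6.806329 − 0.026115·(0.055489)/(0.752268) = 6.804403;  |Δ| = 0.001926
p(6.804403) = -0.000103
s6 = 6.804403 − (-0.000103)·(-0.001926)/(-0.026218) = 6.804410;  |Δ| = 0.000008
|s6 − s5| = 0.000008 < 10^{-3}

n = 6, s_n = 6.8044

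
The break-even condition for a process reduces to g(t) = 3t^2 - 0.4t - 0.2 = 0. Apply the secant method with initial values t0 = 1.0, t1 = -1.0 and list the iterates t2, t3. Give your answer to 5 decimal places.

g(1.0) = 2.4000000, g(-1.0) = 3.2000000
t2 = -1.0000000 − 3.2000000·(-1.0000000 − 1.0000000) / (3.2000000 − 2.4000000) = -1.0000000 − (-6.4000000)/(0.8000000) = 7.0000000
g(7.0000000) = 144.0000000
t3 = 7.0000000 − 144.0000000·(7.0000000 − (-1.0000000)) / (144.0000000 − 3.2000000) = 7.0000000 − (1152.0000000)/(140.8000000) = -1.1818182

7.00000, -1.18182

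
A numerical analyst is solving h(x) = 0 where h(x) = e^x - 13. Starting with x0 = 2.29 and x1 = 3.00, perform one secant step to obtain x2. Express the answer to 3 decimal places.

h(2.29) = -3.12506, h(3.00) = 7.08554
x2 = 3.00000 − 7.08554·(3.00000 − 2.29000) / (7.08554 − (-3.12506)) = 3.00000 − (5.03073)/(10.21060) = 2.50730

2.507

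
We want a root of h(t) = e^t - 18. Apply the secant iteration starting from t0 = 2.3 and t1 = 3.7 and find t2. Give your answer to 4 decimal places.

2.6687

h(2.3) = -8.025818, h(3.7) = 22.447304
t2 = 3.700000 − 22.447304·(3.700000 − 2.300000) / (22.447304 − (-8.025818)) = 3.700000 − (31.426226)/(30.473122) = 2.668723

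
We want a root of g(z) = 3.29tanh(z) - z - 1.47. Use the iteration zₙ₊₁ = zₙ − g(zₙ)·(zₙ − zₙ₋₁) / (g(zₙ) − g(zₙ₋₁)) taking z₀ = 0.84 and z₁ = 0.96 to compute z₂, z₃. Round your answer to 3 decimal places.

0.929, 0.923

g(0.84) = -0.05369, g(0.96) = 0.01867
z₂ = 0.96000 − 0.01867·(0.96000 − 0.84000) / (0.01867 − (-0.05369)) = 0.96000 − (0.00224)/(0.07236) = 0.92904
g(0.92904) = 0.00314
z₃ = 0.92904 − 0.00314·(0.92904 − 0.96000) / (0.00314 − 0.01867) = 0.92904 − (-0.00010)/(-0.01553) = 0.92278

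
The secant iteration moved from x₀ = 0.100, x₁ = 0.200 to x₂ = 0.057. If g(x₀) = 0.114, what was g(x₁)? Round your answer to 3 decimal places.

0.379

The secant line through (0.100, 0.114) and (0.200, g(x₁)) crosses zero at x₂ = 0.057.
So (0.100, 0.114), (0.200, g(x₁)), (0.057, 0) are collinear:
g(x₁) = 0.114 · (0.200 − 0.057) / (0.100 − 0.057) = 0.114 · (0.14300)/(0.04300) = 0.37912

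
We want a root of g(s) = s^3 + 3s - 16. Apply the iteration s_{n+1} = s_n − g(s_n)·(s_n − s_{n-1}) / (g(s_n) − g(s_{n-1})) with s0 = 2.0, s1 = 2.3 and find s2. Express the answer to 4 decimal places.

g(2.0) = -2.000000, g(2.3) = 3.067000
s2 = 2.300000 − 3.067000·(2.300000 − 2.000000) / (3.067000 − (-2.000000)) = 2.300000 − (0.920100)/(5.067000) = 2.118413

2.1184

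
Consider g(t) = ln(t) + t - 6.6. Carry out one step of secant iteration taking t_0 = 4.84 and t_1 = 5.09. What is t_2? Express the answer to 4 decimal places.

4.9924

g(4.84) = -0.183085, g(5.09) = 0.117278
t_2 = 5.090000 − 0.117278·(5.090000 − 4.840000) / (0.117278 − (-0.183085)) = 5.090000 − (0.029319)/(0.300363) = 4.992387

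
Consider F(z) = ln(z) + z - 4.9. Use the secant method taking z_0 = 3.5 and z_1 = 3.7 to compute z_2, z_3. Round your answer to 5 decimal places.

3.61522, 3.61493

F(3.5) = -0.1472370, F(3.7) = 0.1083328
z_2 = 3.7000000 − 0.1083328·(3.7000000 − 3.5000000) / (0.1083328 − (-0.1472370)) = 3.7000000 − (0.0216666)/(0.2555699) = 3.6152225
F(3.6152225) = 0.0003759
z_3 = 3.6152225 − 0.0003759·(3.6152225 − 3.7000000) / (0.0003759 − 0.1083328) = 3.6152225 − (-0.0000319)/(-0.1079569) = 3.6149273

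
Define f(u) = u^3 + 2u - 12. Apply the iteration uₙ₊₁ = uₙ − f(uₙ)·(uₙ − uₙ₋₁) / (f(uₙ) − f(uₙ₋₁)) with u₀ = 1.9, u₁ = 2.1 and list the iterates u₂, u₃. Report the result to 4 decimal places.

f(1.9) = -1.341000, f(2.1) = 1.461000
u₂ = 2.100000 − 1.461000·(2.100000 − 1.900000) / (1.461000 − (-1.341000)) = 2.100000 − (0.292200)/(2.802000) = 1.995717
f(1.995717) = -0.059847
u₃ = 1.995717 − (-0.059847)·(1.995717 − 2.100000) / (-0.059847 − 1.461000) = 1.995717 − (0.006241)/(-1.520847) = 1.999821

1.9957, 1.9998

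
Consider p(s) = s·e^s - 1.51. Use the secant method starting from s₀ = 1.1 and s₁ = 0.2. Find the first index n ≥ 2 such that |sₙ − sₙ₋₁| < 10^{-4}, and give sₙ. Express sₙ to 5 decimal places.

p(1.1) = 1.7945826, p(0.2) = -1.2657194
s₂ = 0.2000000 − (-1.2657194)·(-0.9000000)/(-3.0603021) = 0.5722337;  |Δ| = 0.3722337
p(0.5722337) = -0.4958753
s₃ = 0.5722337 − (-0.4958753)·(0.3722337)/(0.7698441) = 0.8119985;  |Δ| = 0.2397648
p(0.8119985) = 0.3189492
s₄ = 0.8119985 − 0.3189492·(0.2397648)/(0.8148246) = 0.7181466;  |Δ| = 0.0938518
p(0.7181466) = -0.0373477
s₅ = 0.7181466 − (-0.0373477)·(-0.0938518)/(-0.3562969) = 0.7279843;  |Δ| = 0.0098377
p(0.7279843) = -0.0024157
s₆ = 0.7279843 − (-0.0024157)·(0.0098377)/(0.0349320) = 0.7286646;  |Δ| = 0.0006803
p(0.7286646) = 0.0000201
s₇ = 0.7286646 − 0.0000201·(0.0006803)/(0.0024358) = 0.7286590;  |Δ| = 0.0000056
|s₇ − s₆| = 0.0000056 < 10^{-4}

n = 7, sₙ = 0.72866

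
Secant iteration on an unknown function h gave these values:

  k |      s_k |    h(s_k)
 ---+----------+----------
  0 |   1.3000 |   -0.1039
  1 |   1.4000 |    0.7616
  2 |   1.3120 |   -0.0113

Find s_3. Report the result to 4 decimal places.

1.3133

s_3 = 1.3120 − (-0.0113)·(1.3120 − 1.4000) / (-0.0113 − 0.7616)
   = 1.3120 − (0.000994)/(-0.772900) = 1.313287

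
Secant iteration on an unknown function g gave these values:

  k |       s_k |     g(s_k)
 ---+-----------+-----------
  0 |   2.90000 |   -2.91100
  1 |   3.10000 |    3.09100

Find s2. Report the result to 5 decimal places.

s2 = 3.10000 − 3.09100·(3.10000 − 2.90000) / (3.09100 − (-2.91100))
   = 3.10000 − (0.6182000)/(6.0020000) = 2.9970010

2.99700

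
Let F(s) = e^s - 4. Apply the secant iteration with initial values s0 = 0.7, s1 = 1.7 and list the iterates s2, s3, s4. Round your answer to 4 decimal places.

1.2740, 1.3693, 1.3873

F(0.7) = -1.986247, F(1.7) = 1.473947
s2 = 1.700000 − 1.473947·(1.700000 − 0.700000) / (1.473947 − (-1.986247)) = 1.700000 − (1.473947)/(3.460195) = 1.274028
F(1.274028) = -0.424777
s3 = 1.274028 − (-0.424777)·(1.274028 − 1.700000) / (-0.424777 − 1.473947) = 1.274028 − (0.180943)/(-1.898724) = 1.369325
F(1.369325) = -0.067305
s4 = 1.369325 − (-0.067305)·(1.369325 − 1.274028) / (-0.067305 − (-0.424777)) = 1.369325 − (-0.006414)/(0.357471) = 1.387268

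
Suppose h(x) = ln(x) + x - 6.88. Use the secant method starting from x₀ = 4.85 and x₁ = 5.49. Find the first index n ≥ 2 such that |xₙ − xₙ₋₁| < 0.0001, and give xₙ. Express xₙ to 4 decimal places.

h(4.85) = -0.451021, h(5.49) = 0.312928
x₂ = 5.490000 − 0.312928·(0.640000)/(0.763950) = 5.227844;  |Δ| = 0.262156
h(5.227844) = 0.001843
x₃ = 5.227844 − 0.001843·(-0.262156)/(-0.311085) = 5.226291;  |Δ| = 0.001553
h(5.226291) = -0.000007
x₄ = 5.226291 − (-0.000007)·(-0.001553)/(-0.001850) = 5.226297;  |Δ| = 0.000006
|x₄ − x₃| = 0.000006 < 0.0001

n = 4, xₙ = 5.2263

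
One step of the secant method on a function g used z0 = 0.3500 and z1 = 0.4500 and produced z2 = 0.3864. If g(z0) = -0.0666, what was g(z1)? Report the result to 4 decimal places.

0.1164

The secant line through (0.3500, -0.0666) and (0.4500, g(z1)) crosses zero at z2 = 0.3864.
So (0.3500, -0.0666), (0.4500, g(z1)), (0.3864, 0) are collinear:
g(z1) = -0.0666 · (0.4500 − 0.3864) / (0.3500 − 0.3864) = -0.0666 · (0.063600)/(-0.036400) = 0.116367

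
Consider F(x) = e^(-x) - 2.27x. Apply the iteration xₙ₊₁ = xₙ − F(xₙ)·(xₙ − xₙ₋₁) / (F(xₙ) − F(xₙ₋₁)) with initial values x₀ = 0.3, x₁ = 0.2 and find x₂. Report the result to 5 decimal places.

F(0.3) = 0.0598182, F(0.2) = 0.3647308
x₂ = 0.2000000 − 0.3647308·(0.2000000 − 0.3000000) / (0.3647308 − 0.0598182) = 0.2000000 − (-0.0364731)/(0.3049125) = 0.3196182

0.31962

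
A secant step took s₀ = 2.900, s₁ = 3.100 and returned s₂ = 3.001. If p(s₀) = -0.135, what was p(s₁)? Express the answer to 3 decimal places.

0.132

The secant line through (2.900, -0.135) and (3.100, p(s₁)) crosses zero at s₂ = 3.001.
So (2.900, -0.135), (3.100, p(s₁)), (3.001, 0) are collinear:
p(s₁) = -0.135 · (3.100 − 3.001) / (2.900 − 3.001) = -0.135 · (0.09900)/(-0.10100) = 0.13233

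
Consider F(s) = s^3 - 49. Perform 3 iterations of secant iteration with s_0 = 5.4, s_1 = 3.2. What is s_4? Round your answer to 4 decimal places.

3.6581

F(5.4) = 108.464000, F(3.2) = -16.232000
s_2 = 3.200000 − (-16.232000)·(3.200000 − 5.400000) / (-16.232000 − 108.464000) = 3.200000 − (35.710400)/(-124.696000) = 3.486380
F(3.486380) = -6.623602
s_3 = 3.486380 − (-6.623602)·(3.486380 − 3.200000) / (-6.623602 − (-16.232000)) = 3.486380 − (-1.896865)/(9.608398) = 3.683797
F(3.683797) = 0.990455
s_4 = 3.683797 − 0.990455·(3.683797 − 3.486380) / (0.990455 − (-6.623602)) = 3.683797 − (0.195533)/(7.614057) = 3.658117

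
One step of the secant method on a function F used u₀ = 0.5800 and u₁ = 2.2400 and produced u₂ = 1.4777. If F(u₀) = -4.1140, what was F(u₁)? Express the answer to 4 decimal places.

The secant line through (0.5800, -4.1140) and (2.2400, F(u₁)) crosses zero at u₂ = 1.4777.
So (0.5800, -4.1140), (2.2400, F(u₁)), (1.4777, 0) are collinear:
F(u₁) = -4.1140 · (2.2400 − 1.4777) / (0.5800 − 1.4777) = -4.1140 · (0.762300)/(-0.897700) = 3.493486

3.4935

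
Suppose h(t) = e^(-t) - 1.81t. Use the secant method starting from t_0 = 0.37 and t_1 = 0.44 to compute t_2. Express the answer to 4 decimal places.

0.3785

h(0.37) = 0.021034, h(0.44) = -0.152364
t_2 = 0.440000 − (-0.152364)·(0.440000 − 0.370000) / (-0.152364 − 0.021034) = 0.440000 − (-0.010665)/(-0.173398) = 0.378491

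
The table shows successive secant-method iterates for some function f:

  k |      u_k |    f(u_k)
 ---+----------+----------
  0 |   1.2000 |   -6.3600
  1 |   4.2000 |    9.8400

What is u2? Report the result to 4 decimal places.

2.3778

u2 = 4.2000 − 9.8400·(4.2000 − 1.2000) / (9.8400 − (-6.3600))
   = 4.2000 − (29.520000)/(16.200000) = 2.377778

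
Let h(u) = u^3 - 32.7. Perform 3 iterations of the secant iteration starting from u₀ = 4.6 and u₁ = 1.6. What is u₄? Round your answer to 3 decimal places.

h(4.6) = 64.63600, h(1.6) = -28.60400
u₂ = 1.60000 − (-28.60400)·(1.60000 − 4.60000) / (-28.60400 − 64.63600) = 1.60000 − (85.81200)/(-93.24000) = 2.52033
h(2.52033) = -16.69062
u₃ = 2.52033 − (-16.69062)·(2.52033 − 1.60000) / (-16.69062 − (-28.60400)) = 2.52033 − (-15.36095)/(11.91338) = 3.80972
h(3.80972) = 22.59418
u₄ = 3.80972 − 22.59418·(3.80972 − 2.52033) / (22.59418 − (-16.69062)) = 3.80972 − (29.13262)/(39.28480) = 3.06815

3.068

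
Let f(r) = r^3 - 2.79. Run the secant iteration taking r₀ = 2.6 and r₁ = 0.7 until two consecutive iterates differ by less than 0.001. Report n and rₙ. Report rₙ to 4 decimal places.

n = 8, rₙ = 1.4078

f(2.6) = 14.786000, f(0.7) = -2.447000
r₂ = 0.700000 − (-2.447000)·(-1.900000)/(-17.233000) = 0.969791;  |Δ| = 0.269791
f(0.969791) = -1.877918
r₃ = 0.969791 − (-1.877918)·(0.269791)/(0.569082) = 1.860075;  |Δ| = 0.890284
f(1.860075) = 3.645631
r₄ = 1.860075 − 3.645631·(0.890284)/(5.523549) = 1.272473;  |Δ| = 0.587602
f(1.272473) = -0.729628
r₅ = 1.272473 − (-0.729628)·(-0.587602)/(-4.375259) = 1.370463;  |Δ| = 0.097990
f(1.370463) = -0.216041
r₆ = 1.370463 − (-0.216041)·(0.097990)/(0.513587) = 1.411682;  |Δ| = 0.041219
f(1.411682) = 0.023266
r₇ = 1.411682 − 0.023266·(0.041219)/(0.239307) = 1.407675;  |Δ| = 0.004007
f(1.407675) = -0.000625
r₈ = 1.407675 − (-0.000625)·(-0.004007)/(-0.023891) = 1.407780;  |Δ| = 0.000105
|r₈ − r₇| = 0.000105 < 0.001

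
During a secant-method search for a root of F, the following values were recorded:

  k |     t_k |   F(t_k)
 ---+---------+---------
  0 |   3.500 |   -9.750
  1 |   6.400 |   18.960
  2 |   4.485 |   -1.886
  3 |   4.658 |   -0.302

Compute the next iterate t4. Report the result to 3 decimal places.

4.691

t4 = 4.658 − (-0.302)·(4.658 − 4.485) / (-0.302 − (-1.886))
   = 4.658 − (-0.05225)/(1.58400) = 4.69098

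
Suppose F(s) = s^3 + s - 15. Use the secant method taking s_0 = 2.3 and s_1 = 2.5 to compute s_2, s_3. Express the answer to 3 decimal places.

F(2.3) = -0.53300, F(2.5) = 3.12500
s_2 = 2.50000 − 3.12500·(2.50000 − 2.30000) / (3.12500 − (-0.53300)) = 2.50000 − (0.62500)/(3.65800) = 2.32914
F(2.32914) = -0.03550
s_3 = 2.32914 − (-0.03550)·(2.32914 − 2.50000) / (-0.03550 − 3.12500) = 2.32914 − (0.00606)/(-3.16050) = 2.33106

2.329, 2.331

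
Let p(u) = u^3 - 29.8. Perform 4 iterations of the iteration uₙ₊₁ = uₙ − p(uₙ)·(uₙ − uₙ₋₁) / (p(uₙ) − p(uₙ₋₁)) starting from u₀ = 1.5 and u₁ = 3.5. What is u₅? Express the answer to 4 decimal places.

p(1.5) = -26.425000, p(3.5) = 13.075000
u₂ = 3.500000 − 13.075000·(3.500000 − 1.500000) / (13.075000 − (-26.425000)) = 3.500000 − (26.150000)/(39.500000) = 2.837975
p(2.837975) = -6.942667
u₃ = 2.837975 − (-6.942667)·(2.837975 − 3.500000) / (-6.942667 − 13.075000) = 2.837975 − (4.596221)/(-20.017667) = 3.067583
p(3.067583) = -0.933845
u₄ = 3.067583 − (-0.933845)·(3.067583 − 2.837975) / (-0.933845 − (-6.942667)) = 3.067583 − (-0.214419)/(6.008822) = 3.103267
p(3.103267) = 0.085284
u₅ = 3.103267 − 0.085284·(3.103267 − 3.067583) / (0.085284 − (-0.933845)) = 3.103267 − (0.003043)/(1.019129) = 3.100281

3.1003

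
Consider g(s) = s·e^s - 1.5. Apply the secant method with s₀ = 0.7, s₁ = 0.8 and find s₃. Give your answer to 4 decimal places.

0.7258

g(0.7) = -0.090373, g(0.8) = 0.280433
s₂ = 0.800000 − 0.280433·(0.800000 − 0.700000) / (0.280433 − (-0.090373)) = 0.800000 − (0.028043)/(0.370806) = 0.724372
g(0.724372) = -0.005305
s₃ = 0.724372 − (-0.005305)·(0.724372 − 0.800000) / (-0.005305 − 0.280433) = 0.724372 − (0.000401)/(-0.285738) = 0.725776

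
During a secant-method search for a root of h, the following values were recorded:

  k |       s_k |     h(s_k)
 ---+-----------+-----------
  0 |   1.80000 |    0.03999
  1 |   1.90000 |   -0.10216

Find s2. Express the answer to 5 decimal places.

1.82813

s2 = 1.90000 − (-0.10216)·(1.90000 − 1.80000) / (-0.10216 − 0.03999)
   = 1.90000 − (-0.0102160)/(-0.1421500) = 1.8281323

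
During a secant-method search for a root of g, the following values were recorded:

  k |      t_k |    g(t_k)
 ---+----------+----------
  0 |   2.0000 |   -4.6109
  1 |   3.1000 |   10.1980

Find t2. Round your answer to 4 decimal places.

2.3425

t2 = 3.1000 − 10.1980·(3.1000 − 2.0000) / (10.1980 − (-4.6109))
   = 3.1000 − (11.217800)/(14.808900) = 2.342496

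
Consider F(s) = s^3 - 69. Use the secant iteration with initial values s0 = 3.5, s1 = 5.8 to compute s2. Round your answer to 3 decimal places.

F(3.5) = -26.12500, F(5.8) = 126.11200
s2 = 5.80000 − 126.11200·(5.80000 − 3.50000) / (126.11200 − (-26.12500)) = 5.80000 − (290.05760)/(152.23700) = 3.89470

3.895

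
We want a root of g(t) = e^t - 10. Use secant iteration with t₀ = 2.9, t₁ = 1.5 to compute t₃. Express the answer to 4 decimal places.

g(2.9) = 8.174145, g(1.5) = -5.518311
t₂ = 1.500000 − (-5.518311)·(1.500000 − 2.900000) / (-5.518311 − 8.174145) = 1.500000 − (7.725635)/(-13.692456) = 2.064226
g(2.064226) = -2.120806
t₃ = 2.064226 − (-2.120806)·(2.064226 − 1.500000) / (-2.120806 − (-5.518311)) = 2.064226 − (-1.196613)/(3.397505) = 2.416429

2.4164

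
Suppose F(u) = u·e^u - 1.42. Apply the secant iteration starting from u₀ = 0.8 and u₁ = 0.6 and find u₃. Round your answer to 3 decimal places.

F(0.8) = 0.36043, F(0.6) = -0.32673
u₂ = 0.60000 − (-0.32673)·(0.60000 − 0.80000) / (-0.32673 − 0.36043) = 0.60000 − (0.06535)/(-0.68716) = 0.69510
F(0.69510) = -0.02710
u₃ = 0.69510 − (-0.02710)·(0.69510 − 0.60000) / (-0.02710 − (-0.32673)) = 0.69510 − (-0.00258)/(0.29963) = 0.70370

0.704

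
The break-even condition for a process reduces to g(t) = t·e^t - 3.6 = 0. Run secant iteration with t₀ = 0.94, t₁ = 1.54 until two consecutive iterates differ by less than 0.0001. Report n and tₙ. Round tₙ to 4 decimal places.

n = 6, tₙ = 1.1453

g(0.94) = -1.193617, g(1.54) = 3.583469
t₂ = 1.540000 − 3.583469·(0.600000)/(4.777086) = 1.089918;  |Δ| = 0.450082
g(1.089918) = -0.358552
t₃ = 1.089918 − (-0.358552)·(-0.450082)/(-3.942021) = 1.130856;  |Δ| = 0.040938
g(1.130856) = -0.096262
t₄ = 1.130856 − (-0.096262)·(0.040938)/(0.262290) = 1.145880;  |Δ| = 0.015025
g(1.145880) = 0.004032
t₅ = 1.145880 − 0.004032·(0.015025)/(0.100295) = 1.145276;  |Δ| = 0.000604
g(1.145276) = -0.000043
t₆ = 1.145276 − (-0.000043)·(-0.000604)/(-0.004075) = 1.145283;  |Δ| = 0.000006
|t₆ − t₅| = 0.000006 < 0.0001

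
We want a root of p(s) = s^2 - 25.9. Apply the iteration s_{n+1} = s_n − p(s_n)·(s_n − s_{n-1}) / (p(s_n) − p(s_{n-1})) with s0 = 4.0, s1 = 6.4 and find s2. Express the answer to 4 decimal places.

p(4.0) = -9.900000, p(6.4) = 15.060000
s2 = 6.400000 − 15.060000·(6.400000 − 4.000000) / (15.060000 − (-9.900000)) = 6.400000 − (36.144000)/(24.960000) = 4.951923

4.9519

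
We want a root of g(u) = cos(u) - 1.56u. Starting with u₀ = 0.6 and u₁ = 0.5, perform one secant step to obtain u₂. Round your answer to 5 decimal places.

g(0.6) = -0.1106644, g(0.5) = 0.0975826
u₂ = 0.5000000 − 0.0975826·(0.5000000 − 0.6000000) / (0.0975826 − (-0.1106644)) = 0.5000000 − (-0.0097583)/(0.2082469) = 0.5468591

0.54686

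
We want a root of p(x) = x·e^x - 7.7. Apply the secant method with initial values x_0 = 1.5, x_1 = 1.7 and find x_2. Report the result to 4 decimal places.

1.5757

p(1.5) = -0.977466, p(1.7) = 1.605711
x_2 = 1.700000 − 1.605711·(1.700000 − 1.500000) / (1.605711 − (-0.977466)) = 1.700000 − (0.321142)/(2.583177) = 1.575679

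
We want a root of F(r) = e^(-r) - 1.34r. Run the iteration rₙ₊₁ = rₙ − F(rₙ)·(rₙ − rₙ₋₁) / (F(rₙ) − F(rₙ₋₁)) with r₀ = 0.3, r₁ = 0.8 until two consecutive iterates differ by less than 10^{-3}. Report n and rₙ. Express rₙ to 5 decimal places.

n = 4, rₙ = 0.46756

F(0.3) = 0.3388182, F(0.8) = -0.6226710
r₂ = 0.8000000 − (-0.6226710)·(0.5000000)/(-0.9614893) = 0.4761945;  |Δ| = 0.3238055
F(0.4761945) = -0.0169580
r₃ = 0.4761945 − (-0.0169580)·(-0.3238055)/(0.6057131) = 0.4671290;  |Δ| = 0.0090655
F(0.4671290) = 0.0008463
r₄ = 0.4671290 − 0.0008463·(-0.0090655)/(0.0178043) = 0.4675599;  |Δ| = 0.0004309
|r₄ − r₃| = 0.0004309 < 10^{-3}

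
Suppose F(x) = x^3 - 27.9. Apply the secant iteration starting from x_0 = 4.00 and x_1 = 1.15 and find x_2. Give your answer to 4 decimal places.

2.3533

F(4.00) = 36.100000, F(1.15) = -26.379125
x_2 = 1.150000 − (-26.379125)·(1.150000 − 4.000000) / (-26.379125 − 36.100000) = 1.150000 − (75.180506)/(-62.479125) = 2.353290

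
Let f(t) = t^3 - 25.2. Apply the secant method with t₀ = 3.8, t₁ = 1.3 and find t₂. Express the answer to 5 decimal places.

2.39174

f(3.8) = 29.6720000, f(1.3) = -23.0030000
t₂ = 1.3000000 − (-23.0030000)·(1.3000000 − 3.8000000) / (-23.0030000 − 29.6720000) = 1.3000000 − (57.5075000)/(-52.6750000) = 2.3917418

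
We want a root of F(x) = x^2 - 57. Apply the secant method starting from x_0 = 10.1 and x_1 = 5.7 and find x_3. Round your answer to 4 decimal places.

F(10.1) = 45.010000, F(5.7) = -24.510000
x_2 = 5.700000 − (-24.510000)·(5.700000 − 10.100000) / (-24.510000 − 45.010000) = 5.700000 − (107.844000)/(-69.520000) = 7.251266
F(7.251266) = -4.419144
x_3 = 7.251266 − (-4.419144)·(7.251266 − 5.700000) / (-4.419144 − (-24.510000)) = 7.251266 − (-6.855267)/(20.090856) = 7.592479

7.5925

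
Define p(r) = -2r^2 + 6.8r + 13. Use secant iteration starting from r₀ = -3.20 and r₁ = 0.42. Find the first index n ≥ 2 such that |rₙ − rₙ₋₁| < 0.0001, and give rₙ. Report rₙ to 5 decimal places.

n = 7, rₙ = -1.36431

p(-3.20) = -29.2400000, p(0.42) = 15.5032000
r₂ = 0.4200000 − 15.5032000·(3.6200000)/(44.7432000) = -0.8343042;  |Δ| = 1.2543042
p(-0.8343042) = 5.9346044
r₃ = -0.8343042 − 5.9346044·(-1.2543042)/(-9.5685956) = -1.6122448;  |Δ| = 0.7779406
p(-1.6122448) = -3.1619316
r₄ = -1.6122448 − (-3.1619316)·(-0.7779406)/(-9.0965360) = -1.3418347;  |Δ| = 0.2704101
p(-1.3418347) = 0.2744827
r₅ = -1.3418347 − 0.2744827·(0.2704101)/(3.4364144) = -1.3634337;  |Δ| = 0.0215989
p(-1.3634337) = 0.0107481
r₆ = -1.3634337 − 0.0107481·(-0.0215989)/(-0.2637346) = -1.3643139;  |Δ| = 0.0008802
p(-1.3643139) = -0.0000396
r₇ = -1.3643139 − (-0.0000396)·(-0.0008802)/(-0.0107877) = -1.3643107;  |Δ| = 0.0000032
|r₇ − r₆| = 0.0000032 < 0.0001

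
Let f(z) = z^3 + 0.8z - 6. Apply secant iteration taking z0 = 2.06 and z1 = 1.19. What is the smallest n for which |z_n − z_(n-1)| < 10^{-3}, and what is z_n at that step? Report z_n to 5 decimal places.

f(2.06) = 4.3898160, f(1.19) = -3.3628410
z2 = 1.1900000 − (-3.3628410)·(-0.8700000)/(-7.7526570) = 1.5673766;  |Δ| = 0.3773766
f(1.5673766) = -0.8955722
z3 = 1.5673766 − (-0.8955722)·(0.3773766)/(2.4672688) = 1.7043573;  |Δ| = 0.1369806
f(1.7043573) = 0.3143603
z4 = 1.7043573 − 0.3143603·(0.1369806)/(1.2099326) = 1.6687675;  |Δ| = 0.0355898
f(1.6687675) = -0.0178277
z5 = 1.6687675 − (-0.0178277)·(-0.0355898)/(-0.3321880) = 1.6706775;  |Δ| = 0.0019100
f(1.6706775) = -0.0003245
z6 = 1.6706775 − (-0.0003245)·(0.0019100)/(0.0175032) = 1.6707129;  |Δ| = 0.0000354
|z6 − z5| = 0.0000354 < 10^{-3}

n = 6, z_n = 1.67071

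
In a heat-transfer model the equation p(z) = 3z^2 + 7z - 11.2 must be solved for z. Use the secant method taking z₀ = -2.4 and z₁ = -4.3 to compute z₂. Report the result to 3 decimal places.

p(-2.4) = -10.72000, p(-4.3) = 14.17000
z₂ = -4.30000 − 14.17000·(-4.30000 − (-2.40000)) / (14.17000 − (-10.72000)) = -4.30000 − (-26.92300)/(24.89000) = -3.21832

-3.218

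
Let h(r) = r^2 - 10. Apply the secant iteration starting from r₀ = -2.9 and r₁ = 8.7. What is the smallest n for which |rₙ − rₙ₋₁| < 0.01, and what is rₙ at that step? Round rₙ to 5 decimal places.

n = 7, rₙ = -3.16228

h(-2.9) = -1.5900000, h(8.7) = 65.6900000
r₂ = 8.7000000 − 65.6900000·(11.6000000)/(67.2800000) = -2.6258621;  |Δ| = 11.3258621
h(-2.6258621) = -3.1048484
r₃ = -2.6258621 − (-3.1048484)·(-11.3258621)/(-68.7948484) = -2.1147034;  |Δ| = 0.5111587
h(-2.1147034) = -5.5280296
r₄ = -2.1147034 − (-5.5280296)·(0.5111587)/(-2.4231812) = -3.2808152;  |Δ| = 1.1661119
h(-3.2808152) = 0.7637487
r₅ = -3.2808152 − 0.7637487·(-1.1661119)/(6.2917783) = -3.1392628;  |Δ| = 0.1415524
h(-3.1392628) = -0.1450289
r₆ = -3.1392628 − (-0.1450289)·(0.1415524)/(-0.9087775) = -3.1618527;  |Δ| = 0.0225899
h(-3.1618527) = -0.0026874
r₇ = -3.1618527 − (-0.0026874)·(-0.0225899)/(0.1423415) = -3.1622792;  |Δ| = 0.0004265
|r₇ − r₆| = 0.0004265 < 0.01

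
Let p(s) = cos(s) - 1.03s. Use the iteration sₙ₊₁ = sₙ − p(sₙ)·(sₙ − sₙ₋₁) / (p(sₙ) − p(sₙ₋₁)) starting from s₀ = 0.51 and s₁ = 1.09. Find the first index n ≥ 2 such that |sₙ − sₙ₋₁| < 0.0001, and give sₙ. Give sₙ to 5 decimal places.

n = 5, sₙ = 0.72603

p(0.51) = 0.3474445, p(1.09) = -0.6602146
s₂ = 1.0900000 − (-0.6602146)·(0.5800000)/(-1.0076591) = 0.7099861;  |Δ| = 0.3800139
p(0.7099861) = 0.0270853
s₃ = 0.7099861 − 0.0270853·(-0.3800139)/(0.6872999) = 0.7249618;  |Δ| = 0.0149757
p(0.7249618) = 0.0018142
s₄ = 0.7249618 − 0.0018142·(0.0149757)/(-0.0252711) = 0.7260368;  |Δ| = 0.0010751
p(0.7260368) = -0.0000065
s₅ = 0.7260368 − (-0.0000065)·(0.0010751)/(-0.0018206) = 0.7260330;  |Δ| = 0.0000038
|s₅ − s₄| = 0.0000038 < 0.0001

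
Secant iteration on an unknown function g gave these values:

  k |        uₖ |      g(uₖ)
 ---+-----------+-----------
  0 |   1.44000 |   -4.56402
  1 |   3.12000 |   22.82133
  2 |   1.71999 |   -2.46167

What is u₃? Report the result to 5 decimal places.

1.85630

u₃ = 1.71999 − (-2.46167)·(1.71999 − 3.12000) / (-2.46167 − 22.82133)
   = 1.71999 − (3.4463626)/(-25.2830000) = 1.8563015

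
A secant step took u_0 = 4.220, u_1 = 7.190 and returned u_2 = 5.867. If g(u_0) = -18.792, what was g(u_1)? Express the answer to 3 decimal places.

15.095

The secant line through (4.220, -18.792) and (7.190, g(u_1)) crosses zero at u_2 = 5.867.
So (4.220, -18.792), (7.190, g(u_1)), (5.867, 0) are collinear:
g(u_1) = -18.792 · (7.190 − 5.867) / (4.220 − 5.867) = -18.792 · (1.32300)/(-1.64700) = 15.09521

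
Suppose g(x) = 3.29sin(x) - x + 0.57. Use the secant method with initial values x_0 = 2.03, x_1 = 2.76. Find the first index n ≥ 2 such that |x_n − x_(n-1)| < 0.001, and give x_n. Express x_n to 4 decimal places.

n = 5, x_n = 2.5107

g(2.03) = 1.489175, g(2.76) = -0.964807
x_2 = 2.760000 − (-0.964807)·(0.730000)/(-2.453982) = 2.472993;  |Δ| = 0.287007
g(2.472993) = 0.136437
x_3 = 2.472993 − 0.136437·(-0.287007)/(1.101244) = 2.508551;  |Δ| = 0.035558
g(2.508551) = 0.007810
x_4 = 2.508551 − 0.007810·(0.035558)/(-0.128626) = 2.510711;  |Δ| = 0.002159
g(2.510711) = -0.000080
x_5 = 2.510711 − (-0.000080)·(0.002159)/(-0.007891) = 2.510689;  |Δ| = 0.000022
|x_5 − x_4| = 0.000022 < 0.001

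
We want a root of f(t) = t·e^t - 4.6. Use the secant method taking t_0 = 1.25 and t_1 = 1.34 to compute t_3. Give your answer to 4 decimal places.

f(1.25) = -0.237071, f(1.34) = 0.517518
t_2 = 1.340000 − 0.517518·(1.340000 − 1.250000) / (0.517518 − (-0.237071)) = 1.340000 − (0.046577)/(0.754590) = 1.278276
f(1.278276) = -0.010425
t_3 = 1.278276 − (-0.010425)·(1.278276 − 1.340000) / (-0.010425 − 0.517518) = 1.278276 − (0.000643)/(-0.527943) = 1.279494

1.2795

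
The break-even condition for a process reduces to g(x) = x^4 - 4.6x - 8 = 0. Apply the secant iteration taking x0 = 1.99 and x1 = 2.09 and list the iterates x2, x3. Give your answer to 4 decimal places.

2.0401, 2.0421

g(1.99) = -1.471608, g(2.09) = 1.466298
x2 = 2.090000 − 1.466298·(2.090000 − 1.990000) / (1.466298 − (-1.471608)) = 2.090000 − (0.146630)/(2.937906) = 2.040090
g(2.040090) = -0.062432
x3 = 2.040090 − (-0.062432)·(2.040090 − 2.090000) / (-0.062432 − 1.466298) = 2.040090 − (0.003116)/(-1.528729) = 2.042129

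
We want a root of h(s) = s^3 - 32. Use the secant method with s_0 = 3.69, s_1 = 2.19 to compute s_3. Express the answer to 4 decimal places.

3.2449

h(3.69) = 18.243409, h(2.19) = -21.496541
s_2 = 2.190000 − (-21.496541)·(2.190000 − 3.690000) / (-21.496541 − 18.243409) = 2.190000 − (32.244811)/(-39.739950) = 3.001395
h(3.001395) = -4.962307
s_3 = 3.001395 − (-4.962307)·(3.001395 − 2.190000) / (-4.962307 − (-21.496541)) = 3.001395 − (-4.026393)/(16.534234) = 3.244914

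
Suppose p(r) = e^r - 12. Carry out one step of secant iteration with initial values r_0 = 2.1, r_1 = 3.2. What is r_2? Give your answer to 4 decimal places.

2.3577

p(2.1) = -3.833830, p(3.2) = 12.532530
r_2 = 3.200000 − 12.532530·(3.200000 − 2.100000) / (12.532530 − (-3.833830)) = 3.200000 − (13.785783)/(16.366360) = 2.357676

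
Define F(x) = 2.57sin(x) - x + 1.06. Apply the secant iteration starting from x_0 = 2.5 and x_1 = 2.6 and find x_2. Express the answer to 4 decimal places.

2.5313

F(2.5) = 0.098073, F(2.6) = -0.215161
x_2 = 2.600000 − (-0.215161)·(2.600000 − 2.500000) / (-0.215161 − 0.098073) = 2.600000 − (-0.021516)/(-0.313235) = 2.531310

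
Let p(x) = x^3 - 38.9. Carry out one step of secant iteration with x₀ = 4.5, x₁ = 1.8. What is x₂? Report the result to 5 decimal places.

p(4.5) = 52.2250000, p(1.8) = -33.0680000
x₂ = 1.8000000 − (-33.0680000)·(1.8000000 − 4.5000000) / (-33.0680000 − 52.2250000) = 1.8000000 − (89.2836000)/(-85.2930000) = 2.8467870

2.84679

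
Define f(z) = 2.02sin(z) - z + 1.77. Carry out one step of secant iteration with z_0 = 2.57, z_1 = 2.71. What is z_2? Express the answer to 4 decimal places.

2.6757

f(2.57) = 0.292764, f(2.71) = -0.094998
z_2 = 2.710000 − (-0.094998)·(2.710000 − 2.570000) / (-0.094998 − 0.292764) = 2.710000 − (-0.013300)/(-0.387762) = 2.675701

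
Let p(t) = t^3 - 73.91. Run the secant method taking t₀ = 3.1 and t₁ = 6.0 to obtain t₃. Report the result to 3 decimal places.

p(3.1) = -44.11900, p(6.0) = 142.09000
t₂ = 6.00000 − 142.09000·(6.00000 − 3.10000) / (142.09000 − (-44.11900)) = 6.00000 − (412.06100)/(186.20900) = 3.78710
p(3.78710) = -19.59473
t₃ = 3.78710 − (-19.59473)·(3.78710 − 6.00000) / (-19.59473 − 142.09000) = 3.78710 − (43.36107)/(-161.68473) = 4.05529

4.055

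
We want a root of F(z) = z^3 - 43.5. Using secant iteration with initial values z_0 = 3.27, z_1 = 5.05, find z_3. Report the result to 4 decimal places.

F(3.27) = -8.534217, F(5.05) = 85.287625
z_2 = 5.050000 − 85.287625·(5.050000 − 3.270000) / (85.287625 − (-8.534217)) = 5.050000 − (151.811972)/(93.821842) = 3.431912
F(3.431912) = -3.078863
z_3 = 3.431912 − (-3.078863)·(3.431912 − 5.050000) / (-3.078863 − 85.287625) = 3.431912 − (4.981870)/(-88.366488) = 3.488290

3.4883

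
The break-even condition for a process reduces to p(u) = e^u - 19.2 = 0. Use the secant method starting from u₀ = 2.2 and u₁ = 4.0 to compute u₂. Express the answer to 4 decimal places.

p(2.2) = -10.174987, p(4.0) = 35.398150
u₂ = 4.000000 − 35.398150·(4.000000 − 2.200000) / (35.398150 − (-10.174987)) = 4.000000 − (63.716670)/(45.573137) = 2.601881

2.6019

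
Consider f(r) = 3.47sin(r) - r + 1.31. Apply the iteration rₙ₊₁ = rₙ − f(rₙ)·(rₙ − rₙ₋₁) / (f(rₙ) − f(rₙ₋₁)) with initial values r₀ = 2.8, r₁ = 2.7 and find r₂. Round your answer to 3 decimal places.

2.722

f(2.8) = -0.32759, f(2.7) = 0.09301
r₂ = 2.70000 − 0.09301·(2.70000 − 2.80000) / (0.09301 − (-0.32759)) = 2.70000 − (-0.00930)/(0.42060) = 2.72211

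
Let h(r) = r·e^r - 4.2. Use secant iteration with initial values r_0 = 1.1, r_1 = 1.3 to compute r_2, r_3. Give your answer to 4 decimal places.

1.2222, 1.2286

h(1.1) = -0.895417, h(1.3) = 0.570086
r_2 = 1.300000 − 0.570086·(1.300000 − 1.100000) / (0.570086 − (-0.895417)) = 1.300000 − (0.114017)/(1.465503) = 1.222199
h(1.222199) = -0.051067
r_3 = 1.222199 − (-0.051067)·(1.222199 − 1.300000) / (-0.051067 − 0.570086) = 1.222199 − (0.003973)/(-0.621152) = 1.228596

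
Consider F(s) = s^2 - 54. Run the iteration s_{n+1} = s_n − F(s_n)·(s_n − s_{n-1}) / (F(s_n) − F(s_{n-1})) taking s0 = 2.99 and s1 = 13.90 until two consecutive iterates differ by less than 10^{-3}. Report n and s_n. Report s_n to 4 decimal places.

F(2.99) = -45.059900, F(13.90) = 139.210000
s2 = 13.900000 − 139.210000·(10.910000)/(184.269900) = 5.657845;  |Δ| = 8.242155
F(5.657845) = -21.988791
s3 = 5.657845 − (-21.988791)·(-8.242155)/(-161.198791) = 6.782140;  |Δ| = 1.124295
F(6.782140) = -8.002576
s4 = 6.782140 − (-8.002576)·(1.124295)/(13.986216) = 7.425435;  |Δ| = 0.643295
F(7.425435) = 1.137081
s5 = 7.425435 − 1.137081·(0.643295)/(9.139657) = 7.345401;  |Δ| = 0.080033
F(7.345401) = -0.045080
s6 = 7.345401 − (-0.045080)·(-0.080033)/(-1.182161) = 7.348453;  |Δ| = 0.003052
F(7.348453) = -0.000235
s7 = 7.348453 − (-0.000235)·(0.003052)/(0.044845) = 7.348469;  |Δ| = 0.000016
|s7 − s6| = 0.000016 < 10^{-3}

n = 7, s_n = 7.3485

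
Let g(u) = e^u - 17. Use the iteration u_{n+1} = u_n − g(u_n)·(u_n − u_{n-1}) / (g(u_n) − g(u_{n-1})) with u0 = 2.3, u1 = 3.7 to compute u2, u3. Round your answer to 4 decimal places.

2.6228, 2.7531

g(2.3) = -7.025818, g(3.7) = 23.447304
u2 = 3.700000 − 23.447304·(3.700000 − 2.300000) / (23.447304 − (-7.025818)) = 3.700000 − (32.826226)/(30.473122) = 2.622781
g(2.622781) = -3.226024
u3 = 2.622781 − (-3.226024)·(2.622781 − 3.700000) / (-3.226024 − 23.447304) = 2.622781 − (3.475135)/(-26.673329) = 2.753066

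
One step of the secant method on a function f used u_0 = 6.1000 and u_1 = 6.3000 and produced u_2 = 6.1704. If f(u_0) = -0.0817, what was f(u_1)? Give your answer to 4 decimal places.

0.1504

The secant line through (6.1000, -0.0817) and (6.3000, f(u_1)) crosses zero at u_2 = 6.1704.
So (6.1000, -0.0817), (6.3000, f(u_1)), (6.1704, 0) are collinear:
f(u_1) = -0.0817 · (6.3000 − 6.1704) / (6.1000 − 6.1704) = -0.0817 · (0.129600)/(-0.070400) = 0.150402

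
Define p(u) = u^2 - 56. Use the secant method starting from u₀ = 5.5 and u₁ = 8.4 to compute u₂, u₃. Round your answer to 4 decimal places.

p(5.5) = -25.750000, p(8.4) = 14.560000
u₂ = 8.400000 − 14.560000·(8.400000 − 5.500000) / (14.560000 − (-25.750000)) = 8.400000 − (42.224000)/(40.310000) = 7.352518
p(7.352518) = -1.940479
u₃ = 7.352518 − (-1.940479)·(7.352518 − 8.400000) / (-1.940479 − 14.560000) = 7.352518 − (2.032617)/(-16.500479) = 7.475703

7.3525, 7.4757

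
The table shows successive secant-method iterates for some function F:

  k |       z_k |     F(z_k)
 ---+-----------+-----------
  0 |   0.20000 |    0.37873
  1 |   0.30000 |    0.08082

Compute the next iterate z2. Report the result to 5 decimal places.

z2 = 0.30000 − 0.08082·(0.30000 − 0.20000) / (0.08082 − 0.37873)
   = 0.30000 − (0.0080820)/(-0.2979100) = 0.3271290

0.32713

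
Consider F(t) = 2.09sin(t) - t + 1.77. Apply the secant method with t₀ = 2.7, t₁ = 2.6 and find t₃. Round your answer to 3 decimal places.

2.687

F(2.7) = -0.03678, F(2.6) = 0.24740
t₂ = 2.60000 − 0.24740·(2.60000 − 2.70000) / (0.24740 − (-0.03678)) = 2.60000 − (-0.02474)/(0.28417) = 2.68706
F(2.68706) = 0.00054
t₃ = 2.68706 − 0.00054·(2.68706 − 2.60000) / (0.00054 − 0.24740) = 2.68706 − (0.00005)/(-0.24686) = 2.68725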